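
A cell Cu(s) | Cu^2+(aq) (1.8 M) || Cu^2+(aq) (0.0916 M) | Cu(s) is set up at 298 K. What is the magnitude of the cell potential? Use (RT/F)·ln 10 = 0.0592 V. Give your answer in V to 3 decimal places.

0.038 V

For a concentration cell E°cell = 0, since both electrodes use the same couple.
The compartment with the higher Cu^2+(aq) concentration (1.8 M) acts as the cathode; ions are reduced there and produced at the dilute (0.0916 M) anode.
With n = 2, Ecell = −(0.0592/2)·log([dilute]/[conc]) = −(0.0592/2)·log(0.0916/1.8) = +0.038 V.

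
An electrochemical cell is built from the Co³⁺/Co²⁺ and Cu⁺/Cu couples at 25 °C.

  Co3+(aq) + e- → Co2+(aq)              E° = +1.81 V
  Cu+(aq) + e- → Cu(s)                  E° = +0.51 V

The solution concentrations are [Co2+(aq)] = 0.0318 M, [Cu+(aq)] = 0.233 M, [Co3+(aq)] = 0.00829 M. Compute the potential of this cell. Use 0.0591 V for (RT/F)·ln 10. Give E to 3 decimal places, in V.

+1.303 V

Since E°(Co³⁺/Co²⁺) > E°(Cu⁺/Cu), Co³⁺/Co²⁺ serves as the cathode.
The standard potential is +1.81 − (+0.51) = +1.30 V and the balanced reaction transfers n = 1 electron.
The balanced reaction is Co3+(aq) + Cu(s) → Co2+(aq) + Cu+(aq), so Q = ([Co2+(aq)]·[Cu+(aq)]) / [Co3+(aq)] = 0.894 and log Q = −0.049.
Applying E = E° − (RT ln10/nF)·log Q gives +1.30 − (0.0591/1)(−0.049) = +1.303 V.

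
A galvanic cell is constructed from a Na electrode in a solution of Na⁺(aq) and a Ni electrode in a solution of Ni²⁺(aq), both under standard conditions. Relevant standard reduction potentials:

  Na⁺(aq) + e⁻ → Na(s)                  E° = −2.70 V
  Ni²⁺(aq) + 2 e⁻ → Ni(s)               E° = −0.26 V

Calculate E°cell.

+2.44 V

The Ni²⁺/Ni couple has the higher E°, so Ni ion is reduced (cathode) and Na is oxidized (anode).
E°cell = E°(cathode) − E°(anode) = −0.26 − (−2.70) = +2.44 V.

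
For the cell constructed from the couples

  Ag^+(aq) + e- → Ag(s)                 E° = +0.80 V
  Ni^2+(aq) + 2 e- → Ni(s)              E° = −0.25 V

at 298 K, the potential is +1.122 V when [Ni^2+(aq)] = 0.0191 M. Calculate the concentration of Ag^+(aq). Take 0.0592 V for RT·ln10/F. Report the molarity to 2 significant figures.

2.3 M

Ag⁺/Ag is the cathode (higher E°); E°cell = +0.80 − (−0.25) = +1.05 V with n = 2.
Rearranging E = E° − (0.0592/n)·log Q gives log Q = 2(+1.05 − (+1.122))/0.0592 = −2.432.
For 2 Ag^+(aq) + Ni(s) → 2 Ag(s) + Ni^2+(aq), the reaction quotient is Q = [Ni^2+(aq)] / [Ag^+(aq)]^2.
Solving for the unknown gives log [Ag^+(aq)] = 0.357, so [Ag^+(aq)] ≈ 2.3 M.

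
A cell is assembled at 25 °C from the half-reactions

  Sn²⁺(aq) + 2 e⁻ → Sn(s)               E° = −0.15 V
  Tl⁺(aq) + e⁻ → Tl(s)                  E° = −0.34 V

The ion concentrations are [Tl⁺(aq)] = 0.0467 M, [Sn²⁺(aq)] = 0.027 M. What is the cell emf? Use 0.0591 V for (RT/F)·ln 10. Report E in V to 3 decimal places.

Since E°(Sn²⁺/Sn) > E°(Tl⁺/Tl), Sn²⁺/Sn serves as the cathode.
E°cell = E°cat − E°an = −0.15 − (−0.34) = +0.19 V; n = 2.
Balancing gives Sn²⁺(aq) + 2 Tl(s) → Sn(s) + 2 Tl⁺(aq); hence Q = [Tl⁺(aq)]^2 / [Sn²⁺(aq)] = 0.0808 (log Q = −1.093).
By the Nernst equation, E = +0.19 − (0.0591/2)·(−1.093) = +0.222 V.

+0.222 V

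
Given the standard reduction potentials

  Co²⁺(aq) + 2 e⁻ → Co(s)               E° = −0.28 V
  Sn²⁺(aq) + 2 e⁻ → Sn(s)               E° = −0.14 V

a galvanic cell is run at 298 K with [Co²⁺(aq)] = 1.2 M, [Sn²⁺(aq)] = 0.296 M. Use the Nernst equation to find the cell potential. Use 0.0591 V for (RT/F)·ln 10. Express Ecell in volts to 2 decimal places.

The Sn²⁺/Sn couple has the more positive E°, so it is the cathode; Co²⁺/Co is the anode.
The standard potential is −0.14 − (−0.28) = +0.14 V and the balanced reaction transfers n = 2 electrons.
For the overall reaction Sn²⁺(aq) + Co(s) → Sn(s) + Co²⁺(aq), Q = [Co²⁺(aq)] / [Sn²⁺(aq)] = 4.05, giving log Q = 0.608.
Applying E = E° − (RT ln10/nF)·log Q gives +0.14 − (0.0591/2)(0.608) = +0.12 V.

+0.12 V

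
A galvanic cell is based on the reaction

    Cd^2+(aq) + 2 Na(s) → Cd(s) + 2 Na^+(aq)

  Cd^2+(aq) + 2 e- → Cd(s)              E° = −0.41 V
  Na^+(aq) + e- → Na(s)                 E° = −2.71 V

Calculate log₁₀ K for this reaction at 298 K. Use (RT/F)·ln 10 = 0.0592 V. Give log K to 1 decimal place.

The Cd²⁺/Cd couple is reduced (cathode); E°cell = −0.41 − (−2.71) = +2.30 V with n = 2.
At equilibrium E = 0, so log K = nE°cell / 0.0592 = (2)(+2.30) / 0.0592 = 77.7.

log K = 77.7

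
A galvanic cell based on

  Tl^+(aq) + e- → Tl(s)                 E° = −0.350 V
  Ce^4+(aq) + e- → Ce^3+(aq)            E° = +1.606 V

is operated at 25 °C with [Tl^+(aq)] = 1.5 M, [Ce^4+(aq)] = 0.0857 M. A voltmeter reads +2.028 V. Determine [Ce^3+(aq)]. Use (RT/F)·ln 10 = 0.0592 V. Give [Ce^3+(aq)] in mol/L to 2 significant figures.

The Ce⁴⁺/Ce³⁺ couple has the larger reduction potential, so it is the cathode: E°cell = +1.606 − (−0.350) = +1.956 V and n = 1.
Since E = E° − (0.0592/n)·log Q, log Q = n(E° − E)/0.0592 = −1.216.
For Ce^4+(aq) + Tl(s) → Ce^3+(aq) + Tl^+(aq), the reaction quotient is Q = ([Ce^3+(aq)]·[Tl^+(aq)]) / [Ce^4+(aq)].
Solving for the unknown gives log [Ce^3+(aq)] = −2.459, so [Ce^3+(aq)] ≈ 0.0035 M.

0.0035 M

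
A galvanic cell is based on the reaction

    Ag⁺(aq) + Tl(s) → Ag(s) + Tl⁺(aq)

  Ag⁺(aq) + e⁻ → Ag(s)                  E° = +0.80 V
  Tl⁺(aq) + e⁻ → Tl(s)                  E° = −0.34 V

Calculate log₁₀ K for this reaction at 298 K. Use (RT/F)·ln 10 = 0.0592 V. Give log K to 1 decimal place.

The Ag⁺/Ag couple is reduced (cathode); E°cell = +0.80 − (−0.34) = +1.14 V with n = 1.
At equilibrium E = 0, so log K = nE°cell / 0.0592 = (1)(+1.14) / 0.0592 = 19.3.

log K = 19.3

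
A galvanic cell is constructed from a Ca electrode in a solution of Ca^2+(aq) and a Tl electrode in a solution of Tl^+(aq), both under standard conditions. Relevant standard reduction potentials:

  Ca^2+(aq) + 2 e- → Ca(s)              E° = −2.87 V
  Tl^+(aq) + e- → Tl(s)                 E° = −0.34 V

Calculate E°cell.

Of the two couples in this cell, the one with the more positive reduction potential is reduced at the cathode: here that is Tl⁺/Tl (−0.34 V); Ca²⁺/Ca (−2.87 V) is the anode.
E°cell = E°(cathode) − E°(anode) = −0.34 − (−2.87) = +2.53 V.

+2.53 V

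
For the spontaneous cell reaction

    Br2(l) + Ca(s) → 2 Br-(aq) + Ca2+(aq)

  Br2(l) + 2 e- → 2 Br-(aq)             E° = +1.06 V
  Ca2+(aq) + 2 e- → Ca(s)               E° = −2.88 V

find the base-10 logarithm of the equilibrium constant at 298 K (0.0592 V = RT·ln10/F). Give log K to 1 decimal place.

log K = 133.1

The Br₂/Br⁻ couple is reduced (cathode); E°cell = +1.06 − (−2.88) = +3.94 V with n = 2.
At equilibrium E = 0, so log K = nE°cell / 0.0592 = (2)(+3.94) / 0.0592 = 133.1.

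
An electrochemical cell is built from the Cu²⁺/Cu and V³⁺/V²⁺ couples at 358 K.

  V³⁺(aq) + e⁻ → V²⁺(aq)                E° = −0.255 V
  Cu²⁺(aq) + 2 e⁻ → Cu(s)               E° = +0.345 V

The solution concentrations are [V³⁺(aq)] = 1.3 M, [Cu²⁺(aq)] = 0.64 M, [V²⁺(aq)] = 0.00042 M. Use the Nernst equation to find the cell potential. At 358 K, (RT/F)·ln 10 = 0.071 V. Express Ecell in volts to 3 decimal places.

+0.345 V

The Cu²⁺/Cu couple has the more positive E°, so it is the cathode; V³⁺/V²⁺ is the anode.
E°cell = +0.345 − (−0.255) = +0.600 V, with n = 2 electrons transferred.
For the overall reaction Cu²⁺(aq) + 2 V²⁺(aq) → Cu(s) + 2 V³⁺(aq), Q = [V³⁺(aq)]^2 / ([Cu²⁺(aq)]·[V²⁺(aq)]^2) = 1.5×10^7, giving log Q = 7.175.
E = E° − (0.071/n)·log Q = +0.600 − (0.071/2)(7.175) = +0.345 V.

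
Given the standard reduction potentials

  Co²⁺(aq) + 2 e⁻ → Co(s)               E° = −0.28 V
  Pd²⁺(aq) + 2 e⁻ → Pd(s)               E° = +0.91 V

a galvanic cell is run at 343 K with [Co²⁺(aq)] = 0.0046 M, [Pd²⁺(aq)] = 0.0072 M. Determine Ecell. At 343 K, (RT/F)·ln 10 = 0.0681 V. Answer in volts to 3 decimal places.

+1.197 V

Since E°(Pd²⁺/Pd) > E°(Co²⁺/Co), Pd²⁺/Pd serves as the cathode.
The standard potential is +0.91 − (−0.28) = +1.19 V and the balanced reaction transfers n = 2 electrons.
The balanced reaction is Pd²⁺(aq) + Co(s) → Pd(s) + Co²⁺(aq), so Q = [Co²⁺(aq)] / [Pd²⁺(aq)] = 0.639 and log Q = −0.195.
E = E° − (0.0681/n)·log Q = +1.19 − (0.0681/2)(−0.195) = +1.197 V.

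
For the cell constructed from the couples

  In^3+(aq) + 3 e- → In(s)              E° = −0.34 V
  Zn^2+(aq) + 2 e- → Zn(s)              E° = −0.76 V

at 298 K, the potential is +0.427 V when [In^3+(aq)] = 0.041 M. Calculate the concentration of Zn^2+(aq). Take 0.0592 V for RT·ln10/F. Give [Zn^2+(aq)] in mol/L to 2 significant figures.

0.069 M

The In³⁺/In couple has the larger reduction potential, so it is the cathode: E°cell = −0.34 − (−0.76) = +0.42 V and n = 6.
From the Nernst equation, log Q = n(E° − E)/0.0592 = 6·(+0.42 − (+0.427))/0.0592 = −0.709.
Balancing electrons gives 2 In^3+(aq) + 3 Zn(s) → 2 In(s) + 3 Zn^2+(aq); thus Q = [Zn^2+(aq)]^3 / [In^3+(aq)]^2.
Isolating [Zn^2+(aq)] in Q = 10^{−0.709} yields log [Zn^2+(aq)] = −1.161, i.e. 0.069 M.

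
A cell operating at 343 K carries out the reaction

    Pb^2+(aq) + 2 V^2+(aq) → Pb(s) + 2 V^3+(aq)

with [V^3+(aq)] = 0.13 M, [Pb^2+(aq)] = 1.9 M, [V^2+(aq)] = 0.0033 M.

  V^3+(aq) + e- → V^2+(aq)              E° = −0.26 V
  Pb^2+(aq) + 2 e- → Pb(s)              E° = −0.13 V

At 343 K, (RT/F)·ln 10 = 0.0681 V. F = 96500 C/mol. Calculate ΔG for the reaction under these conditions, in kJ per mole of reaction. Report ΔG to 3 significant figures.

With Pb²⁺/Pb reduced at the cathode, E°cell = −0.13 − (−0.26) = +0.13 V and n = 2.
The reaction quotient is [V^3+(aq)]^2 / ([Pb^2+(aq)]·[V^2+(aq)]^2) = 817; by Nernst, E = +0.13 − (0.0681/2)(2.912) = +0.0308 V.
Finally ΔG = −nFE = −(2)(96500 C/mol)(+0.0308 V) = −5.94 kJ/mol.

−5.94 kJ/mol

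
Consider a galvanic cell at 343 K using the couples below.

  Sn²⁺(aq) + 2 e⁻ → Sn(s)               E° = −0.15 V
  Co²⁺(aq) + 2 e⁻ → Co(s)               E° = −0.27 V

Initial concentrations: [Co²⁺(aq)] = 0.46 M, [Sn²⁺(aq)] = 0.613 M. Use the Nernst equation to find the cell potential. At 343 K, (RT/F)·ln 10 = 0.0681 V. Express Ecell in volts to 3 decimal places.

+0.124 V

Since E°(Sn²⁺/Sn) > E°(Co²⁺/Co), Sn²⁺/Sn serves as the cathode.
The standard potential is −0.15 − (−0.27) = +0.12 V and the balanced reaction transfers n = 2 electrons.
For the overall reaction Sn²⁺(aq) + Co(s) → Sn(s) + Co²⁺(aq), Q = [Co²⁺(aq)] / [Sn²⁺(aq)] = 0.75, giving log Q = −0.125.
By the Nernst equation, E = +0.12 − (0.0681/2)·(−0.125) = +0.124 V.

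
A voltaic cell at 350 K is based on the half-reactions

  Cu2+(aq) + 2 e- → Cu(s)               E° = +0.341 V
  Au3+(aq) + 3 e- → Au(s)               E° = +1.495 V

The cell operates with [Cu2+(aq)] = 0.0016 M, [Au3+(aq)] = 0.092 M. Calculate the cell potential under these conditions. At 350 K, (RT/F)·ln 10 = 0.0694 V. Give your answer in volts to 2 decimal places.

The Au³⁺/Au couple has the more positive E°, so it is the cathode; Cu²⁺/Cu is the anode.
E°cell = +1.495 − (+0.341) = +1.154 V, with n = 6 electrons transferred.
For the overall reaction 2 Au3+(aq) + 3 Cu(s) → 2 Au(s) + 3 Cu2+(aq), Q = [Cu2+(aq)]^3 / [Au3+(aq)]^2 = 4.84×10^−7, giving log Q = −6.315.
E = E° − (0.0694/n)·log Q = +1.154 − (0.0694/6)(−6.315) = +1.23 V.

+1.23 V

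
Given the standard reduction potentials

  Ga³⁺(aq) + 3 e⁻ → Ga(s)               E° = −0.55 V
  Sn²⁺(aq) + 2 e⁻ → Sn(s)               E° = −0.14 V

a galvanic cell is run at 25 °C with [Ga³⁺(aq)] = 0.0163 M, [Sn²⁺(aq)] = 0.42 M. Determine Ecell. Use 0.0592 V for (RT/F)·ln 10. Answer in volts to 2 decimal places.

+0.43 V

The Sn²⁺/Sn couple has the more positive E°, so it is the cathode; Ga³⁺/Ga is the anode.
E°cell = −0.14 − (−0.55) = +0.41 V, with n = 6 electrons transferred.
The balanced reaction is 3 Sn²⁺(aq) + 2 Ga(s) → 3 Sn(s) + 2 Ga³⁺(aq), so Q = [Ga³⁺(aq)]^2 / [Sn²⁺(aq)]^3 = 0.00359 and log Q = −2.445.
E = E° − (0.0592/n)·log Q = +0.41 − (0.0592/6)(−2.445) = +0.43 V.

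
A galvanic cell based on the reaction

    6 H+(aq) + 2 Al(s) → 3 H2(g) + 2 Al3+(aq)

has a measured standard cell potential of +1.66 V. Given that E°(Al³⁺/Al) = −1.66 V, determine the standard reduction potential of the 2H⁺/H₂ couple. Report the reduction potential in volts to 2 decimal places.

In the reaction as written the 2H⁺/H₂ couple is reduced (cathode) and Al³⁺/Al is oxidized (anode), so E°cell = E°(2H⁺/H₂) − E°(Al³⁺/Al).
E°(2H⁺/H₂) = E°cell + E°(anode) = +1.66 + (−1.66) = +0.00 V.

+0.00 V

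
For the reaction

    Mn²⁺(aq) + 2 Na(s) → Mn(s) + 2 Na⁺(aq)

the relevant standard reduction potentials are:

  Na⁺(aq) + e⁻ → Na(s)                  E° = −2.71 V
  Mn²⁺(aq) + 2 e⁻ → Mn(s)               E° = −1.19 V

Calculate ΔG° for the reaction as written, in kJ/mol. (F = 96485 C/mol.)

−293 kJ/mol

In the reaction as written Mn²⁺(aq) is reduced, so the Mn²⁺/Mn couple is the cathode and Na⁺/Na is the anode.
E°cell = −1.19 − (−2.71) = +1.52 V; balancing electrons gives n = 2.
ΔG° = −nFE°cell = −(2)(96485)(+1.52) J/mol = −293 kJ/mol.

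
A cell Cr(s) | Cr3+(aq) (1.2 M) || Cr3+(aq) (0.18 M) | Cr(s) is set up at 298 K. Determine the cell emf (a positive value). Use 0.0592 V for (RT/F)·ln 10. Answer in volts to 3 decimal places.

For a concentration cell E°cell = 0, since both electrodes use the same couple.
The compartment with the higher Cr3+(aq) concentration (1.2 M) acts as the cathode; ions are reduced there and produced at the dilute (0.18 M) anode.
With n = 3, Ecell = −(0.0592/3)·log([dilute]/[conc]) = −(0.0592/3)·log(0.18/1.2) = +0.016 V.

0.016 V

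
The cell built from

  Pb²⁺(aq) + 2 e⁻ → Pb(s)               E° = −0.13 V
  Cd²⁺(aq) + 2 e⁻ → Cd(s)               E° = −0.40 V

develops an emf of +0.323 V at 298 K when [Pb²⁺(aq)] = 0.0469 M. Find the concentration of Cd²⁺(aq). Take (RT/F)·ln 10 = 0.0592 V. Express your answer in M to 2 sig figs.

0.00076 M

With Pb²⁺/Pb at the cathode and Cd²⁺/Cd at the anode, E°cell = −0.13 − (−0.40) = +0.27 V (n = 2).
Rearranging E = E° − (0.0592/n)·log Q gives log Q = 2(+0.27 − (+0.323))/0.0592 = −1.791.
The balanced reaction is Pb²⁺(aq) + Cd(s) → Pb(s) + Cd²⁺(aq), so Q = [Cd²⁺(aq)] / [Pb²⁺(aq)].
Solving for the unknown gives log [Cd²⁺(aq)] = −3.120, so [Cd²⁺(aq)] ≈ 0.00076 M.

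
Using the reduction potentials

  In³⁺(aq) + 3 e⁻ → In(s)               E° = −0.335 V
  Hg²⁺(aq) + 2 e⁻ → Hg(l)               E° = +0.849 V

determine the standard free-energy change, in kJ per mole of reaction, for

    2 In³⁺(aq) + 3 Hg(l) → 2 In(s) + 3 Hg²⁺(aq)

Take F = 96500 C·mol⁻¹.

+686 kJ/mol

In the reaction as written In³⁺(aq) is reduced, so the In³⁺/In couple is the cathode and Hg²⁺/Hg is the anode.
E°cell = −0.335 − (+0.849) = −1.184 V; balancing electrons gives n = 6.
ΔG° = −nFE°cell = −(6)(96500)(−1.184) J/mol = +686 kJ/mol.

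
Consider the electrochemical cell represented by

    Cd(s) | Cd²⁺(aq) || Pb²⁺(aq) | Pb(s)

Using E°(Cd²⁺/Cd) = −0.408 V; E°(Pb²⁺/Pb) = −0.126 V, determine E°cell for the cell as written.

+0.282 V

By convention the left-hand electrode in cell notation is the anode (oxidation) and the right-hand electrode is the cathode (reduction).
E°cell = E°(right) − E°(left) = −0.126 − (−0.408) = +0.282 V.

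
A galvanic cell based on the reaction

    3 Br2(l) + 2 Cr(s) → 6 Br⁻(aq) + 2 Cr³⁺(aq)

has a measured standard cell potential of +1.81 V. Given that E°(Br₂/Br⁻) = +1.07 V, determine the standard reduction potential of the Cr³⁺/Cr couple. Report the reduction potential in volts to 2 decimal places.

−0.74 V

In the reaction as written the Br₂/Br⁻ couple is reduced (cathode) and Cr³⁺/Cr is oxidized (anode), so E°cell = E°(Br₂/Br⁻) − E°(Cr³⁺/Cr).
E°(Cr³⁺/Cr) = E°(cathode) − E°cell = +1.07 − (+1.81) = −0.74 V.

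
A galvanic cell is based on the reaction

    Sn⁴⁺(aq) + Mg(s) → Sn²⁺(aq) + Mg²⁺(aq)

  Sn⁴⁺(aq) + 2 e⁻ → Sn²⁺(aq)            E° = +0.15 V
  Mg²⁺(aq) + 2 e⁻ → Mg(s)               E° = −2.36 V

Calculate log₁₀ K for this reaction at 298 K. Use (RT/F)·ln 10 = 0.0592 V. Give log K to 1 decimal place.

The Sn⁴⁺/Sn²⁺ couple is reduced (cathode); E°cell = +0.15 − (−2.36) = +2.51 V with n = 2.
At equilibrium E = 0, so log K = nE°cell / 0.0592 = (2)(+2.51) / 0.0592 = 84.8.

log K = 84.8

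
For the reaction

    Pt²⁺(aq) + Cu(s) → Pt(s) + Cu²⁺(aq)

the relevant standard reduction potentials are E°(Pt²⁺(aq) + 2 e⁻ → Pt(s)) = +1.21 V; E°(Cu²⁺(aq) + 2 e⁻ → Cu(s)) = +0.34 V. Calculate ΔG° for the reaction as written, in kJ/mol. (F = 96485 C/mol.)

−168 kJ/mol

In the reaction as written Pt²⁺(aq) is reduced, so the Pt²⁺/Pt couple is the cathode and Cu²⁺/Cu is the anode.
E°cell = +1.21 − (+0.34) = +0.87 V; balancing electrons gives n = 2.
ΔG° = −nFE°cell = −(2)(96485)(+0.87) J/mol = −168 kJ/mol.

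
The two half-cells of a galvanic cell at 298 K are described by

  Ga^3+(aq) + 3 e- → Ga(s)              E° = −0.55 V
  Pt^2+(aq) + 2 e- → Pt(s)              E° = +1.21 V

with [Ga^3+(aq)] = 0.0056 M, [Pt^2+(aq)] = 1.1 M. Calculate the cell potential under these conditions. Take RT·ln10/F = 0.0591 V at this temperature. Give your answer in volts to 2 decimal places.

The Pt²⁺/Pt couple has the more positive E°, so it is the cathode; Ga³⁺/Ga is the anode.
The standard potential is +1.21 − (−0.55) = +1.76 V and the balanced reaction transfers n = 6 electrons.
Balancing gives 3 Pt^2+(aq) + 2 Ga(s) → 3 Pt(s) + 2 Ga^3+(aq); hence Q = [Ga^3+(aq)]^2 / [Pt^2+(aq)]^3 = 2.36×10^−5 (log Q = −4.628).
E = E° − (0.0591/n)·log Q = +1.76 − (0.0591/6)(−4.628) = +1.81 V.

+1.81 V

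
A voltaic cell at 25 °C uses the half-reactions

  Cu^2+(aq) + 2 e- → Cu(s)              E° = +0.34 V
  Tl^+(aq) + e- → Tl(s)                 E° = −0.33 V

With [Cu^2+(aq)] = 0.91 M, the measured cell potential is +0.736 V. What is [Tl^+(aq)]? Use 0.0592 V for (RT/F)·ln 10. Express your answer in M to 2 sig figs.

The Cu²⁺/Cu couple has the larger reduction potential, so it is the cathode: E°cell = +0.34 − (−0.33) = +0.67 V and n = 2.
Rearranging E = E° − (0.0592/n)·log Q gives log Q = 2(+0.67 − (+0.736))/0.0592 = −2.230.
The balanced reaction is Cu^2+(aq) + 2 Tl(s) → Cu(s) + 2 Tl^+(aq), so Q = [Tl^+(aq)]^2 / [Cu^2+(aq)].
Solving for the unknown gives log [Tl^+(aq)] = −1.135, so [Tl^+(aq)] ≈ 0.073 M.

0.073 M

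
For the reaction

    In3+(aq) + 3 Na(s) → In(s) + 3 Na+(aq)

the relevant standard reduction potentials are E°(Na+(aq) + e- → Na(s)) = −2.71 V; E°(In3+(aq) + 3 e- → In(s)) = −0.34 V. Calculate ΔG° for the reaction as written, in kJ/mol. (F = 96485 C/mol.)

In the reaction as written In3+(aq) is reduced, so the In³⁺/In couple is the cathode and Na⁺/Na is the anode.
E°cell = −0.34 − (−2.71) = +2.37 V; balancing electrons gives n = 3.
ΔG° = −nFE°cell = −(3)(96485)(+2.37) J/mol = −686 kJ/mol.

−686 kJ/mol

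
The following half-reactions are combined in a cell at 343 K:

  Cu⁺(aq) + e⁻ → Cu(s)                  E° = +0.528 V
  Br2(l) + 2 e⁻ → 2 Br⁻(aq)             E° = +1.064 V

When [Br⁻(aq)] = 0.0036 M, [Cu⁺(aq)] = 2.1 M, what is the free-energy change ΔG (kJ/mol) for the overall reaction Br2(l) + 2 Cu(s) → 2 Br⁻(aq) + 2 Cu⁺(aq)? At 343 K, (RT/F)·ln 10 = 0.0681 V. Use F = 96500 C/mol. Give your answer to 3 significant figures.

With Br₂/Br⁻ reduced at the cathode, E°cell = +1.064 − (+0.528) = +0.536 V and n = 2.
Q = [Br⁻(aq)]^2·[Cu⁺(aq)]^2 = 5.72×10^−5, so log Q = −4.243 and E = +0.536 − (0.0681/2)(−4.243) = +0.6805 V.
Finally ΔG = −nFE = −(2)(96500 C/mol)(+0.6805 V) = −131 kJ/mol.

−131 kJ/mol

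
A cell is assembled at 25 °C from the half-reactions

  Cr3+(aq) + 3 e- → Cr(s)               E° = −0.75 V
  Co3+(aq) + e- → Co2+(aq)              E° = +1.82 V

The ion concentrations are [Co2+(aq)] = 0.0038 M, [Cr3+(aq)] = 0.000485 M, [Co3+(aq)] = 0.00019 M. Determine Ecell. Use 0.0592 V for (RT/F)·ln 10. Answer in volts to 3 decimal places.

The Co³⁺/Co²⁺ couple has the more positive E°, so it is the cathode; Cr³⁺/Cr is the anode.
E°cell = +1.82 − (−0.75) = +2.57 V, with n = 3 electrons transferred.
The balanced reaction is 3 Co3+(aq) + Cr(s) → 3 Co2+(aq) + Cr3+(aq), so Q = ([Co2+(aq)]^3·[Cr3+(aq)]) / [Co3+(aq)]^3 = 3.88 and log Q = 0.589.
E = E° − (0.0592/n)·log Q = +2.57 − (0.0592/3)(0.589) = +2.558 V.

+2.558 V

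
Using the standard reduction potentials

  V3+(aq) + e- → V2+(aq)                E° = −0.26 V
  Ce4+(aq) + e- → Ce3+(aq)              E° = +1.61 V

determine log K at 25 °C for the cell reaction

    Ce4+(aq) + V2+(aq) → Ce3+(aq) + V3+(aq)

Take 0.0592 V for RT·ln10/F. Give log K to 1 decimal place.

log K = 31.6

The Ce⁴⁺/Ce³⁺ couple is reduced (cathode); E°cell = +1.61 − (−0.26) = +1.87 V with n = 1.
At equilibrium E = 0, so log K = nE°cell / 0.0592 = (1)(+1.87) / 0.0592 = 31.6.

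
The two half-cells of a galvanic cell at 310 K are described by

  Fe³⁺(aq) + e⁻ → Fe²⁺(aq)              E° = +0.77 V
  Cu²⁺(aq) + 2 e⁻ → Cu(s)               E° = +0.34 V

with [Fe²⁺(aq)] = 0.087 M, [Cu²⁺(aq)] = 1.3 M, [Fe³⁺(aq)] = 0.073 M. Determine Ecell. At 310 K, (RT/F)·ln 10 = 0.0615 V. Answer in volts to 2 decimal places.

Fe³⁺/Fe²⁺ is reduced (cathode, E° = +0.77 V) and Cu²⁺/Cu is oxidized (anode).
The standard potential is +0.77 − (+0.34) = +0.43 V and the balanced reaction transfers n = 2 electrons.
For the overall reaction 2 Fe³⁺(aq) + Cu(s) → 2 Fe²⁺(aq) + Cu²⁺(aq), Q = ([Fe²⁺(aq)]^2·[Cu²⁺(aq)]) / [Fe³⁺(aq)]^2 = 1.85, giving log Q = 0.266.
E = E° − (0.0615/n)·log Q = +0.43 − (0.0615/2)(0.266) = +0.42 V.

+0.42 V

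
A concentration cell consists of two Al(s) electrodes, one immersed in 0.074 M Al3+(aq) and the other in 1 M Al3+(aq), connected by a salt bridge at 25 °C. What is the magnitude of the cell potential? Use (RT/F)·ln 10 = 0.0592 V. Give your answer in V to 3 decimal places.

For a concentration cell E°cell = 0, since both electrodes use the same couple.
The compartment with the higher Al3+(aq) concentration (1 M) acts as the cathode; ions are reduced there and produced at the dilute (0.074 M) anode.
With n = 3, Ecell = −(0.0592/3)·log([dilute]/[conc]) = −(0.0592/3)·log(0.074/1) = +0.022 V.

0.022 V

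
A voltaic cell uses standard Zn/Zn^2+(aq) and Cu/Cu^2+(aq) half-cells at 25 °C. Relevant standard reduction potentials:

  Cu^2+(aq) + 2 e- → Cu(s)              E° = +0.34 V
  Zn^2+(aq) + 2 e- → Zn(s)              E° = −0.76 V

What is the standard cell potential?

+1.10 V

The Cu²⁺/Cu couple has the higher E°, so Cu ion is reduced (cathode) and Zn is oxidized (anode).
E°cell = E°(cathode) − E°(anode) = +0.34 − (−0.76) = +1.10 V.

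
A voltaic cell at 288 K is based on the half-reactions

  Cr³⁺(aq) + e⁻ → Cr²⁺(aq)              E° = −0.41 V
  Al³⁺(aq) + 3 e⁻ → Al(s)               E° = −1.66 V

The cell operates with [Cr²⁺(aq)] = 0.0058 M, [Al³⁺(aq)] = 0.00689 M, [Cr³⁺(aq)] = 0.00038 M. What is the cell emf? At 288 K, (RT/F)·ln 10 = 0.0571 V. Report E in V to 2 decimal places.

The Cr³⁺/Cr²⁺ couple has the more positive E°, so it is the cathode; Al³⁺/Al is the anode.
E°cell = −0.41 − (−1.66) = +1.25 V, with n = 3 electrons transferred.
Balancing gives 3 Cr³⁺(aq) + Al(s) → 3 Cr²⁺(aq) + Al³⁺(aq); hence Q = ([Cr²⁺(aq)]^3·[Al³⁺(aq)]) / [Cr³⁺(aq)]^3 = 24.5 (log Q = 1.389).
By the Nernst equation, E = +1.25 − (0.0571/3)·(1.389) = +1.22 V.

+1.22 V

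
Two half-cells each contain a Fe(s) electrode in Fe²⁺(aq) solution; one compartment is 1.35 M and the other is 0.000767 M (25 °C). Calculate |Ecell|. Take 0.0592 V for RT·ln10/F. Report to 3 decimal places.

For a concentration cell E°cell = 0, since both electrodes use the same couple.
The compartment with the higher Fe²⁺(aq) concentration (1.35 M) acts as the cathode; ions are reduced there and produced at the dilute (0.000767 M) anode.
With n = 2, Ecell = −(0.0592/2)·log([dilute]/[conc]) = −(0.0592/2)·log(0.000767/1.35) = +0.096 V.

0.096 V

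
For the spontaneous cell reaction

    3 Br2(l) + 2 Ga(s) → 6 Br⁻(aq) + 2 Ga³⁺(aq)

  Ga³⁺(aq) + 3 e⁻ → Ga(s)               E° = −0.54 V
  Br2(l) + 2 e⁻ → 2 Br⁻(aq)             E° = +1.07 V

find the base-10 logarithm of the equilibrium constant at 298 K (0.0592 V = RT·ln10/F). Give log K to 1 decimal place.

The Br₂/Br⁻ couple is reduced (cathode); E°cell = +1.07 − (−0.54) = +1.61 V with n = 6.
At equilibrium E = 0, so log K = nE°cell / 0.0592 = (6)(+1.61) / 0.0592 = 163.2.

log K = 163.2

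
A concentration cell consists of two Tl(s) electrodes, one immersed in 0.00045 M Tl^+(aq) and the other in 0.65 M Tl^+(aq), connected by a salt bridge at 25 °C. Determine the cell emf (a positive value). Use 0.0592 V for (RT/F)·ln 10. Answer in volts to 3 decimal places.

For a concentration cell E°cell = 0, since both electrodes use the same couple.
The compartment with the higher Tl^+(aq) concentration (0.65 M) acts as the cathode; ions are reduced there and produced at the dilute (0.00045 M) anode.
With n = 1, Ecell = −(0.0592/1)·log([dilute]/[conc]) = −(0.0592/1)·log(0.00045/0.65) = +0.187 V.

0.187 V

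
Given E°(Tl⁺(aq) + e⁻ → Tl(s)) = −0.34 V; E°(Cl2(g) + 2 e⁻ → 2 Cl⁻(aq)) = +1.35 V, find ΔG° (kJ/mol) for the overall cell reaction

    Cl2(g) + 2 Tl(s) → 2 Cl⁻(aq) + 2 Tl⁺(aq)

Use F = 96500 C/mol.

−326 kJ/mol

In the reaction as written Cl2(g) is reduced, so the Cl₂/Cl⁻ couple is the cathode and Tl⁺/Tl is the anode.
E°cell = +1.35 − (−0.34) = +1.69 V; balancing electrons gives n = 2.
ΔG° = −nFE°cell = −(2)(96500)(+1.69) J/mol = −326 kJ/mol.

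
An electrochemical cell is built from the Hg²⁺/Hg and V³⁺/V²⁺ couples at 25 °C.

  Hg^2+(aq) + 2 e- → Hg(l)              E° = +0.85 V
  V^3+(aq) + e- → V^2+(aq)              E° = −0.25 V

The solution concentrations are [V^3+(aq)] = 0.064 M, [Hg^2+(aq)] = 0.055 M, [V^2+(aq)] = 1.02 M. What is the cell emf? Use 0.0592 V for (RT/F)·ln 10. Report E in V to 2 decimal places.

+1.13 V

Since E°(Hg²⁺/Hg) > E°(V³⁺/V²⁺), Hg²⁺/Hg serves as the cathode.
The standard potential is +0.85 − (−0.25) = +1.10 V and the balanced reaction transfers n = 2 electrons.
The balanced reaction is Hg^2+(aq) + 2 V^2+(aq) → Hg(l) + 2 V^3+(aq), so Q = [V^3+(aq)]^2 / ([Hg^2+(aq)]·[V^2+(aq)]^2) = 0.0716 and log Q = −1.145.
E = E° − (0.0592/n)·log Q = +1.10 − (0.0592/2)(−1.145) = +1.13 V.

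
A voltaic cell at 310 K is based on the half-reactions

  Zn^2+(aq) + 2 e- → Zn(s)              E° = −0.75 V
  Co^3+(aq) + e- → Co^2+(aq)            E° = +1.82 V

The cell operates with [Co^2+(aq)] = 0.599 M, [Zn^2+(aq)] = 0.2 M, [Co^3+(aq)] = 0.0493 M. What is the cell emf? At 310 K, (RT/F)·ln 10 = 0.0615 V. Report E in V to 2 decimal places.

Co³⁺/Co²⁺ is reduced (cathode, E° = +1.82 V) and Zn²⁺/Zn is oxidized (anode).
E°cell = E°cat − E°an = +1.82 − (−0.75) = +2.57 V; n = 2.
For the overall reaction 2 Co^3+(aq) + Zn(s) → 2 Co^2+(aq) + Zn^2+(aq), Q = ([Co^2+(aq)]^2·[Zn^2+(aq)]) / [Co^3+(aq)]^2 = 29.5, giving log Q = 1.470.
E = E° − (0.0615/n)·log Q = +2.57 − (0.0615/2)(1.470) = +2.52 V.

+2.52 V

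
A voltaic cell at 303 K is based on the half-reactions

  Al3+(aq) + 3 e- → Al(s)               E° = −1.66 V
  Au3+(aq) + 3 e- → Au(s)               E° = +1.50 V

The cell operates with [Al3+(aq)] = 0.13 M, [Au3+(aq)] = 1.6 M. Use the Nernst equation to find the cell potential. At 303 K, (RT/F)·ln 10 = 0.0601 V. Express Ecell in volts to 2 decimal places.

+3.18 V

Au³⁺/Au is reduced (cathode, E° = +1.50 V) and Al³⁺/Al is oxidized (anode).
The standard potential is +1.50 − (−1.66) = +3.16 V and the balanced reaction transfers n = 3 electrons.
The balanced reaction is Au3+(aq) + Al(s) → Au(s) + Al3+(aq), so Q = [Al3+(aq)] / [Au3+(aq)] = 0.0813 and log Q = −1.090.
Applying E = E° − (RT ln10/nF)·log Q gives +3.16 − (0.0601/3)(−1.090) = +3.18 V.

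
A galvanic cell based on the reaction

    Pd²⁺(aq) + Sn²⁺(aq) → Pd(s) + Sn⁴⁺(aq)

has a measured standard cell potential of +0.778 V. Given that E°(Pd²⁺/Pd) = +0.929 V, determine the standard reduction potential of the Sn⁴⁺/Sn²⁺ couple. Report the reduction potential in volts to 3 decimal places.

In the reaction as written the Pd²⁺/Pd couple is reduced (cathode) and Sn⁴⁺/Sn²⁺ is oxidized (anode), so E°cell = E°(Pd²⁺/Pd) − E°(Sn⁴⁺/Sn²⁺).
E°(Sn⁴⁺/Sn²⁺) = E°(cathode) − E°cell = +0.929 − (+0.778) = +0.151 V.

+0.151 V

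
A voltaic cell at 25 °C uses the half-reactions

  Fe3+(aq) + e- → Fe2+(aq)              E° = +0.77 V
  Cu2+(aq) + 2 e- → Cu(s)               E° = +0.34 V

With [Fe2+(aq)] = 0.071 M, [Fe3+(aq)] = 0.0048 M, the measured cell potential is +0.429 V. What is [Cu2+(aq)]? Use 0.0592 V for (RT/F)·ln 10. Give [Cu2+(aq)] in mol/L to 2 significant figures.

0.0049 M

Fe³⁺/Fe²⁺ is the cathode (higher E°); E°cell = +0.77 − (+0.34) = +0.43 V with n = 2.
Rearranging E = E° − (0.0592/n)·log Q gives log Q = 2(+0.43 − (+0.429))/0.0592 = 0.034.
The balanced reaction is 2 Fe3+(aq) + Cu(s) → 2 Fe2+(aq) + Cu2+(aq), so Q = ([Fe2+(aq)]^2·[Cu2+(aq)]) / [Fe3+(aq)]^2.
Substituting the known concentrations and solving, log [Cu2+(aq)] = −2.306 and [Cu2+(aq)] = 0.0049 M.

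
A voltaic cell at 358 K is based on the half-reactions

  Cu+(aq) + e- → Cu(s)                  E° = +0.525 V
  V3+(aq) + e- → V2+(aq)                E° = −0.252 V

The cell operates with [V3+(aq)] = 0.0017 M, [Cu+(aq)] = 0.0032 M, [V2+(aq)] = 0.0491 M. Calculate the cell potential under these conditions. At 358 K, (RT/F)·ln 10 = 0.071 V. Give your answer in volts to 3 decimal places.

+0.704 V

Since E°(Cu⁺/Cu) > E°(V³⁺/V²⁺), Cu⁺/Cu serves as the cathode.
The standard potential is +0.525 − (−0.252) = +0.777 V and the balanced reaction transfers n = 1 electron.
For the overall reaction Cu+(aq) + V2+(aq) → Cu(s) + V3+(aq), Q = [V3+(aq)] / ([Cu+(aq)]·[V2+(aq)]) = 10.8, giving log Q = 1.034.
E = E° − (0.071/n)·log Q = +0.777 − (0.071/1)(1.034) = +0.704 V.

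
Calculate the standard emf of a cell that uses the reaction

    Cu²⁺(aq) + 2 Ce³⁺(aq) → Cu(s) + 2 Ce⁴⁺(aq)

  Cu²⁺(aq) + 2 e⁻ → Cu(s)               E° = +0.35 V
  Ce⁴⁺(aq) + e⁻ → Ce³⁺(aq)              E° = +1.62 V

−1.27 V

In the reaction as written, Cu²⁺(aq) is reduced (cathode) and Ce⁴⁺(aq) is produced by oxidation at the anode.
E°cell = E°(cathode) − E°(anode) = +0.35 − (+1.62) = −1.27 V.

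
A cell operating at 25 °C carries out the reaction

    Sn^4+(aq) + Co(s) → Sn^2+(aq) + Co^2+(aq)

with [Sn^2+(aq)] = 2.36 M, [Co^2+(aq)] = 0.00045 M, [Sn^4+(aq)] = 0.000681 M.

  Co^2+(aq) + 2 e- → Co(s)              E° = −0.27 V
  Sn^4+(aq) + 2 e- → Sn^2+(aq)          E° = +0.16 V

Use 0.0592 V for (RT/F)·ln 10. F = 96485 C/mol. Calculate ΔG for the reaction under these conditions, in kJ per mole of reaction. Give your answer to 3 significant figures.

With Sn⁴⁺/Sn²⁺ reduced at the cathode, E°cell = +0.16 − (−0.27) = +0.43 V and n = 2.
The reaction quotient is ([Sn^2+(aq)]·[Co^2+(aq)]) / [Sn^4+(aq)] = 1.56; by Nernst, E = +0.43 − (0.0592/2)(0.193) = +0.4243 V.
Finally ΔG = −nFE = −(2)(96485 C/mol)(+0.4243 V) = −81.9 kJ/mol.

−81.9 kJ/mol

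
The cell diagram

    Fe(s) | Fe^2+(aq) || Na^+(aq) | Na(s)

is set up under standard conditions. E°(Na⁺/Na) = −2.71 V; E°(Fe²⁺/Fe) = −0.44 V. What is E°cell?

−2.27 V

By convention the left-hand electrode in cell notation is the anode (oxidation) and the right-hand electrode is the cathode (reduction).
E°cell = E°(right) − E°(left) = −2.71 − (−0.44) = −2.27 V.
The negative sign shows that, as written, the cell would require an external voltage to drive the reaction.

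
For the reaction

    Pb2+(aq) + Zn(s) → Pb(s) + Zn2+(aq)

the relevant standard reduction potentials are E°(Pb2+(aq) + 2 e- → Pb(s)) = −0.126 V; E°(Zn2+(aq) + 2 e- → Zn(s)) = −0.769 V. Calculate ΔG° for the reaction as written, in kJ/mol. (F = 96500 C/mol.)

−124 kJ/mol

In the reaction as written Pb2+(aq) is reduced, so the Pb²⁺/Pb couple is the cathode and Zn²⁺/Zn is the anode.
E°cell = −0.126 − (−0.769) = +0.643 V; balancing electrons gives n = 2.
ΔG° = −nFE°cell = −(2)(96500)(+0.643) J/mol = −124 kJ/mol.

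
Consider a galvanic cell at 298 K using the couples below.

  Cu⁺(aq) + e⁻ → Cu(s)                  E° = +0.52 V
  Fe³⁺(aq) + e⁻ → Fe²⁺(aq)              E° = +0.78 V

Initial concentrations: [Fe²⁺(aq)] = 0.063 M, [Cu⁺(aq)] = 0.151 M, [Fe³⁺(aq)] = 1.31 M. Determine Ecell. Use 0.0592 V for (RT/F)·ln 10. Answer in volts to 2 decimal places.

+0.39 V

Fe³⁺/Fe²⁺ is reduced (cathode, E° = +0.78 V) and Cu⁺/Cu is oxidized (anode).
E°cell = E°cat − E°an = +0.78 − (+0.52) = +0.26 V; n = 1.
The balanced reaction is Fe³⁺(aq) + Cu(s) → Fe²⁺(aq) + Cu⁺(aq), so Q = ([Fe²⁺(aq)]·[Cu⁺(aq)]) / [Fe³⁺(aq)] = 0.00726 and log Q = −2.139.
E = E° − (0.0592/n)·log Q = +0.26 − (0.0592/1)(−2.139) = +0.39 V.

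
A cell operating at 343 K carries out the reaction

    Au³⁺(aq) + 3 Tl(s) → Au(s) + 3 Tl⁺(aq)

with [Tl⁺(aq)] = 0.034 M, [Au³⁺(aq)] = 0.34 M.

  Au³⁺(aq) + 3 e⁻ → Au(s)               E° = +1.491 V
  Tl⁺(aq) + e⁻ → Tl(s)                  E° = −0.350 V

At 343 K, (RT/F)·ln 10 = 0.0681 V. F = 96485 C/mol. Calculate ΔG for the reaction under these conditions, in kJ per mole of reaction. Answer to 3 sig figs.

−559 kJ/mol

E°cell = +1.491 − (−0.350) = +1.841 V; the balanced reaction transfers n = 3 electrons.
The reaction quotient is [Tl⁺(aq)]^3 / [Au³⁺(aq)] = 0.000116; by Nernst, E = +1.841 − (0.0681/3)(−3.937) = +1.9304 V.
Then ΔG = −nFE = −3 × 96485 × +1.9304 J/mol = −559 kJ/mol.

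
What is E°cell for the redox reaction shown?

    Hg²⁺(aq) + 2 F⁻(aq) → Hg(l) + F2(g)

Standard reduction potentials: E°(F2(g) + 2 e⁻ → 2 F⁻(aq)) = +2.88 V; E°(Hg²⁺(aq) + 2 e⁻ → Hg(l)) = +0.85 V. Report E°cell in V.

−2.03 V

In the reaction as written, Hg²⁺(aq) is reduced (cathode) and F2(g) is produced by oxidation at the anode.
E°cell = E°(cathode) − E°(anode) = +0.85 − (+2.88) = −2.03 V.
The negative E°cell means the reaction is non-spontaneous in the direction written.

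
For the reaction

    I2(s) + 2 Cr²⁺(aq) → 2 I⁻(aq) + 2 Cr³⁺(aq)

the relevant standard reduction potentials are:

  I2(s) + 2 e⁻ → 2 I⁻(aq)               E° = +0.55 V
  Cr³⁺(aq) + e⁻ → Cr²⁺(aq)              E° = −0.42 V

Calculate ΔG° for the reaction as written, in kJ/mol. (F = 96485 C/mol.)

−187 kJ/mol

In the reaction as written I2(s) is reduced, so the I₂/I⁻ couple is the cathode and Cr³⁺/Cr²⁺ is the anode.
E°cell = +0.55 − (−0.42) = +0.97 V; balancing electrons gives n = 2.
ΔG° = −nFE°cell = −(2)(96485)(+0.97) J/mol = −187 kJ/mol.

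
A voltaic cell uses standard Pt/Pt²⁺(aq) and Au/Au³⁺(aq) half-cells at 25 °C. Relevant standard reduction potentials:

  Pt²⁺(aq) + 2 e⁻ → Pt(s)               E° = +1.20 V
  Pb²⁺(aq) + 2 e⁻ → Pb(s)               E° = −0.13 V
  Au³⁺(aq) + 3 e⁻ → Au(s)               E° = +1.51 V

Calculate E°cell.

The Au³⁺/Au couple has the higher E°, so Au ion is reduced (cathode) and Pt is oxidized (anode).
E°cell = E°(cathode) − E°(anode) = +1.51 − (+1.20) = +0.31 V.

+0.31 V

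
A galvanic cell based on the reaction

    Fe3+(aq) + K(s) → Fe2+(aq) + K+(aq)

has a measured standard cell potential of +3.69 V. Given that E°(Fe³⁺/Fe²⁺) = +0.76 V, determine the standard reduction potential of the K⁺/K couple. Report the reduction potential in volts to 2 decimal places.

−2.93 V

In the reaction as written the Fe³⁺/Fe²⁺ couple is reduced (cathode) and K⁺/K is oxidized (anode), so E°cell = E°(Fe³⁺/Fe²⁺) − E°(K⁺/K).
E°(K⁺/K) = E°(cathode) − E°cell = +0.76 − (+3.69) = −2.93 V.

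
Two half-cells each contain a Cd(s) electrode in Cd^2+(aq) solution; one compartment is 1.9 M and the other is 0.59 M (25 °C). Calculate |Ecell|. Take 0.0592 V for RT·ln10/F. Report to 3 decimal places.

0.015 V

For a concentration cell E°cell = 0, since both electrodes use the same couple.
The compartment with the higher Cd^2+(aq) concentration (1.9 M) acts as the cathode; ions are reduced there and produced at the dilute (0.59 M) anode.
With n = 2, Ecell = −(0.0592/2)·log([dilute]/[conc]) = −(0.0592/2)·log(0.59/1.9) = +0.015 V.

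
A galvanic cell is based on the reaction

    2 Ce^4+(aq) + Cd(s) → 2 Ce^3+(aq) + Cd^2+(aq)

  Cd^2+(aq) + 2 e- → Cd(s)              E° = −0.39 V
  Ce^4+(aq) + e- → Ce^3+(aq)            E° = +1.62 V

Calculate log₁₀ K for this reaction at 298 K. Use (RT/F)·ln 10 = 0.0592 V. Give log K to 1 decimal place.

The Ce⁴⁺/Ce³⁺ couple is reduced (cathode); E°cell = +1.62 − (−0.39) = +2.01 V with n = 2.
At equilibrium E = 0, so log K = nE°cell / 0.0592 = (2)(+2.01) / 0.0592 = 67.9.

log K = 67.9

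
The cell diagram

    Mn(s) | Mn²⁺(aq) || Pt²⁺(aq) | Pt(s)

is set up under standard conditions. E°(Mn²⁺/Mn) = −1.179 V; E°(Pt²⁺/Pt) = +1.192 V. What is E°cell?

By convention the left-hand electrode in cell notation is the anode (oxidation) and the right-hand electrode is the cathode (reduction).
E°cell = E°(right) − E°(left) = +1.192 − (−1.179) = +2.371 V.

+2.371 V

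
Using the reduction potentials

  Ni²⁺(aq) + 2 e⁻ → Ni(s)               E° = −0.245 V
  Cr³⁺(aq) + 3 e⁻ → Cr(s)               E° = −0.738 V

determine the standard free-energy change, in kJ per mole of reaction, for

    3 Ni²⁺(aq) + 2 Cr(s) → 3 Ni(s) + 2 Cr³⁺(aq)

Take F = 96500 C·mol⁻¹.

−285 kJ/mol

In the reaction as written Ni²⁺(aq) is reduced, so the Ni²⁺/Ni couple is the cathode and Cr³⁺/Cr is the anode.
E°cell = −0.245 − (−0.738) = +0.493 V; balancing electrons gives n = 6.
ΔG° = −nFE°cell = −(6)(96500)(+0.493) J/mol = −285 kJ/mol.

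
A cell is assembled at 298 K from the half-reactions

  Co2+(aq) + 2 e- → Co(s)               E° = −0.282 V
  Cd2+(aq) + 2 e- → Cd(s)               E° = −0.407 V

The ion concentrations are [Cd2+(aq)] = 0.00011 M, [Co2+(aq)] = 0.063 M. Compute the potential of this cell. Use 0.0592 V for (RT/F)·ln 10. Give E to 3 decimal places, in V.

The Co²⁺/Co couple has the more positive E°, so it is the cathode; Cd²⁺/Cd is the anode.
E°cell = E°cat − E°an = −0.282 − (−0.407) = +0.125 V; n = 2.
Balancing gives Co2+(aq) + Cd(s) → Co(s) + Cd2+(aq); hence Q = [Cd2+(aq)] / [Co2+(aq)] = 0.00175 (log Q = −2.758).
Applying E = E° − (RT ln10/nF)·log Q gives +0.125 − (0.0592/2)(−2.758) = +0.207 V.

+0.207 V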